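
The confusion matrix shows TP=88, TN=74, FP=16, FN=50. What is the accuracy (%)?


Accuracy = (TP+TN)/(TP+TN+FP+FN)
= (88+74)/(228)
= 162/228 = 71.05%

71.05%


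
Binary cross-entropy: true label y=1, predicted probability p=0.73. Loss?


BCE = -[y·ln(p) + (1-y)·ln(1-p)]
= -1·ln(0.73) - 0
= -ln(0.73) = 0.3147

0.3147


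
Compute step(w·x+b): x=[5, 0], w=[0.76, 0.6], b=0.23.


z = (5)·(0.76) + (0)·(0.6) + 0.23
  = 4.03
step(z) = 1 (z≥0)

1


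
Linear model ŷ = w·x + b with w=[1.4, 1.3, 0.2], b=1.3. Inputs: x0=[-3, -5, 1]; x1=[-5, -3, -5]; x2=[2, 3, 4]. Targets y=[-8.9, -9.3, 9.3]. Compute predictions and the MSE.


ŷ0 = (1.4)·(-3) + (1.3)·(-5) + (0.2)·(1) + 1.3 = -9.2
ŷ1 = (1.4)·(-5) + (1.3)·(-3) + (0.2)·(-5) + 1.3 = -10.6
ŷ2 = (1.4)·(2) + (1.3)·(3) + (0.2)·(4) + 1.3 = 8.8
errors² = [0.09, 1.69, 0.25]
MSE = 2.0300/3 = 0.6767

0.6767


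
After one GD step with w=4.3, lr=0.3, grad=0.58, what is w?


w_new = w - α·∇
= 4.3 - 0.3·0.58
= 4.3 - 0.174
= 4.126

4.126


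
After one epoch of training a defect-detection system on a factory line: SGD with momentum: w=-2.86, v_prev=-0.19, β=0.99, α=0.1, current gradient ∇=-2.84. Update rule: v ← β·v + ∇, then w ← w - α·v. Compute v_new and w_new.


v_new = 0.99·-0.19 - 2.84 = -0.1881 - 2.84 = -3.0281
w_new = -2.86 - 0.1·-3.0281 = -2.86 + 0.30281 = -2.55719

v_new=-3.0281, w_new=-2.55719


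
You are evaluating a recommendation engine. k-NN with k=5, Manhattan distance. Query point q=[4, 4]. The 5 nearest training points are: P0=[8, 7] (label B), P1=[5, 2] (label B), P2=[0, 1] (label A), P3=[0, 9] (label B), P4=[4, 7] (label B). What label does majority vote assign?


d(q,P0) = 7  (label B)
d(q,P1) = 3  (label B)
d(q,P2) = 7  (label A)
d(q,P3) = 9  (label B)
d(q,P4) = 3  (label B)
Votes: A=1, B=4
Majority → B

B


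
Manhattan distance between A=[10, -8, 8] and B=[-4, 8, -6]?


d = |10+ 4| + |-8-8| + |8+ 6|
  = 14 + 16 + 14
  = 44

44


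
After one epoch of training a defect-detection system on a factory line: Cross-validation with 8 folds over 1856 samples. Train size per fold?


Fold size = 1856/8 = 232
Training per fold = 1856 - 232 = 1624

1624


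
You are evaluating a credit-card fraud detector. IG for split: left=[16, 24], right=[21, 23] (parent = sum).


Parent = [37, 47], H_parent = 0.9898
H_left = 0.971 (n=40), H_right = 0.9985 (n=44)
H_children = (40/84)·0.971 + (44/84)·0.9985 = 0.9854
IG = 0.9898 - 0.9854 = 0.0044

0.0044


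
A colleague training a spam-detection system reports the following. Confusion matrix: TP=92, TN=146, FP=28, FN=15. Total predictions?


Total = TP + TN + FP + FN
= 92 + 146 + 28 + 15
= 281
(Predicted positive: 120, predicted negative: 161)

281


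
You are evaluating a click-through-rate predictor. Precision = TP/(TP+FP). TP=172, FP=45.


Precision = TP/(TP+FP)
= 172/(172+45)
= 172/217 = 79.26%

79.26%


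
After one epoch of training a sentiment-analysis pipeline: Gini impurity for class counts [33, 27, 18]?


Probabilities: [33/78, 27/78, 18/78] ≈ [0.4231, 0.3462, 0.2308]
Σpᵢ² = (1089 + 729 + 324)/78² = 2142/6084
Gini = 1 - Σpᵢ² = 1 - 2142/6084 = 0.6479

0.6479


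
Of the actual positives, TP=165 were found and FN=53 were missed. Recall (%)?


Recall = TP/(TP+FN)
= 165/(165+53)
= 165/218 = 75.69%

75.69%


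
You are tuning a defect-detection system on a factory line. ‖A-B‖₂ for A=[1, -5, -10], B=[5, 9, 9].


d = √((1-5)² + (-5-9)² + (-10-9)²)
  = √(16 + 196 + 361)
  = √573 = 23.9374

23.9374


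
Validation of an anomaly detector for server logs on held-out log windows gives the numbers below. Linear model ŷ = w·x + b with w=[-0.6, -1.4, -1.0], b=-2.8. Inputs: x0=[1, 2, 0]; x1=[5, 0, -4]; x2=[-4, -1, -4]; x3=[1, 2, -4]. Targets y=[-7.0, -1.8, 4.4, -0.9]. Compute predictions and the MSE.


ŷ0 = (-0.6)·(1) + (-1.4)·(2) + (-1.0)·(0) - 2.8 = -6.2
ŷ1 = (-0.6)·(5) + (-1.4)·(0) + (-1.0)·(-4) - 2.8 = -1.8
ŷ2 = (-0.6)·(-4) + (-1.4)·(-1) + (-1.0)·(-4) - 2.8 = 5.0
ŷ3 = (-0.6)·(1) + (-1.4)·(2) + (-1.0)·(-4) - 2.8 = -2.2
errors² = [0.64, 0.0, 0.36, 1.69]
MSE = 2.6900/4 = 0.6725

0.6725


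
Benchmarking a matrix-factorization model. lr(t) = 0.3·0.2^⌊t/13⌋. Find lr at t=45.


n_drops = ⌊45/13⌋ = 3
lr = 0.3·0.2^3 = 0.3·0.008 = 0.0024

0.0024


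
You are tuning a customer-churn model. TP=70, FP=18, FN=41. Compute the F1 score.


Precision = 70/88 = 0.7955
Recall = 70/111 = 0.6306
F1 = 2·P·R/(P+R) = 2·TP/(2·TP+FP+FN) = 140/(140+18+41) = 140/199 = 0.7035

0.7035


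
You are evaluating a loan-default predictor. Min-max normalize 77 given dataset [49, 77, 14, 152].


min=14, max=152
(77-14)/(152-14) = 63/138 = 0.4565

0.4565


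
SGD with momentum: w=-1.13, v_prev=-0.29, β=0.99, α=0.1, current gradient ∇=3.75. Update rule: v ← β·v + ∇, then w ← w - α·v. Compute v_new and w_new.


v_new = 0.99·-0.29 + 3.75 = -0.2871 + 3.75 = 3.4629
w_new = -1.13 - 0.1·3.4629 = -1.13 - 0.34629 = -1.47629

v_new=3.4629, w_new=-1.47629


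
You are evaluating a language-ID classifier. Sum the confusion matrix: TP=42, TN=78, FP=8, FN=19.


Total = TP + TN + FP + FN
= 42 + 78 + 8 + 19
= 147
(Predicted positive: 50, predicted negative: 97)

147


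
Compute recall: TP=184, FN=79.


Recall = TP/(TP+FN)
= 184/(184+79)
= 184/263 = 69.96%

69.96%


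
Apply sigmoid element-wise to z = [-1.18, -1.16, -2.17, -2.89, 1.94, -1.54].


σ(-1.18) = 1/(1+e^1.18) = 0.2351
σ(-1.16) = 1/(1+e^1.16) = 0.2387
σ(-2.17) = 1/(1+e^2.17) = 0.1025
σ(-2.89) = 1/(1+e^2.89) = 0.0527
σ(1.94) = 1/(1+e^-1.94) = 0.8744
σ(-1.54) = 1/(1+e^1.54) = 0.1765
result = [0.2351, 0.2387, 0.1025, 0.0527, 0.8744, 0.1765]

[0.2351, 0.2387, 0.1025, 0.0527, 0.8744, 0.1765]


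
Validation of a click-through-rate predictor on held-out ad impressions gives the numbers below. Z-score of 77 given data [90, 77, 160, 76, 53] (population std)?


μ = 91.2, σ = 36.4055
z = (77 - 91.2)/36.4055 = -0.3901

-0.3901


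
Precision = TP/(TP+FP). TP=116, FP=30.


Precision = TP/(TP+FP)
= 116/(116+30)
= 116/146 = 79.45%

79.45%


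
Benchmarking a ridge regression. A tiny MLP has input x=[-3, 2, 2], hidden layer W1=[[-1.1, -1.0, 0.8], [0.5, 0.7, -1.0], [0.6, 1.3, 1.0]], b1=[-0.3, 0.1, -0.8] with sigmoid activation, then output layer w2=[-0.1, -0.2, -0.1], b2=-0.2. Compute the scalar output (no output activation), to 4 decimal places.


z1[0] = (-1.1)·(-3) + (-1.0)·(2) + (0.8)·(2) - 0.3 = 2.6
z1[1] = (0.5)·(-3) + (0.7)·(2) + (-1.0)·(2) + 0.1 = -2.0
z1[2] = (0.6)·(-3) + (1.3)·(2) + (1.0)·(2) - 0.8 = 2.0
h = sigmoid(z1) = [0.9309, 0.1192, 0.8808]
output = (-0.1)·(0.9309) + (-0.2)·(0.1192) + (-0.1)·(0.8808) - 0.2 = -0.405

-0.405


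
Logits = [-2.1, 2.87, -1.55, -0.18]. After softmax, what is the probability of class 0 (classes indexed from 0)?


Exponentials: e^-2.1=0.1225, e^2.87=17.637, e^-1.55=0.2122, e^-0.18=0.8353
Sum = 18.807
Softmax = [0.0065, 0.9378, 0.0113, 0.0444]
p[0] = 0.1225/18.807 = 0.0065

0.0065


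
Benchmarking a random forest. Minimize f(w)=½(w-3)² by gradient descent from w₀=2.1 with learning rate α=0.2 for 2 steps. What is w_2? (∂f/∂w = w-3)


step 1: grad = 2.1-3 = -0.9; w = 2.1 - 0.2·(-0.9) = 2.28
step 2: grad = 2.28-3 = -0.72; w = 2.28 - 0.2·(-0.72) = 2.424

2.424


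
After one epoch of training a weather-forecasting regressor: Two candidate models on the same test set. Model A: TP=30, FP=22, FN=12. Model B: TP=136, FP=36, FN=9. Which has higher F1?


Model A: P=30/52=0.5769, R=30/42=0.7143, F1=2PR/(P+R)=2TP/(2TP+FP+FN)=60/94=0.6383
Model B: P=136/172=0.7907, R=136/145=0.9379, F1=2PR/(P+R)=2TP/(2TP+FP+FN)=272/317=0.858
0.6383 < 0.858 → Model B

Model B


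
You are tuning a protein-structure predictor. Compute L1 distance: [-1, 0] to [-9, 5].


d = |-1+ 9| + |0-5|
  = 8 + 5
  = 13

13


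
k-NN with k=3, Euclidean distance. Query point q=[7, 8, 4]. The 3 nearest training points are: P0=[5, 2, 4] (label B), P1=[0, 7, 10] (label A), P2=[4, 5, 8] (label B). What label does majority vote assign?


d(q,P0) = 6.3246  (label B)
d(q,P1) = 9.2736  (label A)
d(q,P2) = 5.831  (label B)
Votes: A=1, B=2
Majority → B

B


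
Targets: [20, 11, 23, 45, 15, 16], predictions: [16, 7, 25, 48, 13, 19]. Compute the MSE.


Squared errors: (20-16)²=16, (11-7)²=16, (23-25)²=4, (45-48)²=9, (15-13)²=4, (16-19)²=9
Sum = 58
MSE = 58/6 = 29/3

29/3


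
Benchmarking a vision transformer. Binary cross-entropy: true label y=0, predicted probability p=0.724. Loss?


BCE = -[y·ln(p) + (1-y)·ln(1-p)]
= -0 - 1·ln(1-0.724)
= -ln(0.276) = 1.2874

1.2874


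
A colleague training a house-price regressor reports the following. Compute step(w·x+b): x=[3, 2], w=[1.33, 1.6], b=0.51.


z = (3)·(1.33) + (2)·(1.6) + 0.51
  = 7.7
step(z) = 1 (z≥0)

1


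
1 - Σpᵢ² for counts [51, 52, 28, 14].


Probabilities: [51/145, 52/145, 28/145, 14/145] ≈ [0.3517, 0.3586, 0.1931, 0.0966]
Σpᵢ² = (2601 + 2704 + 784 + 196)/145² = 6285/21025
Gini = 1 - Σpᵢ² = 1 - 6285/21025 = 0.7011

0.7011


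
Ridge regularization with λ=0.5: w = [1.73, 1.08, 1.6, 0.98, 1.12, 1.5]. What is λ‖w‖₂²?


‖w‖₂² = (1.73)² + (1.08)² + (1.6)² + (0.98)² + (1.12)² + (1.5)²
     = 2.9929 + 1.1664 + 2.56 + 0.9604 + 1.2544 + 2.25
     = 11.1841
λ·‖w‖₂² = 0.5·11.1841 = 5.59205

5.59205


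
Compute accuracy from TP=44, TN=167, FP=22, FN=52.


Accuracy = (TP+TN)/(TP+TN+FP+FN)
= (44+167)/(285)
= 211/285 = 74.04%

74.04%


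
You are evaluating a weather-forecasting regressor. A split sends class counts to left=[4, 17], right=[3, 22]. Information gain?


Parent = [7, 39], H_parent = 0.6153
H_left = 0.7025 (n=21), H_right = 0.5294 (n=25)
H_children = (21/46)·0.7025 + (25/46)·0.5294 = 0.6084
IG = 0.6153 - 0.6084 = 0.0069

0.0069


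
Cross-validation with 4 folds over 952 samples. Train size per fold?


Fold size = 952/4 = 238
Training per fold = 952 - 238 = 714

714


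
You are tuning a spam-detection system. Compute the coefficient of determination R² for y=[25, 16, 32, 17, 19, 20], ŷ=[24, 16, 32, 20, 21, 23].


ȳ = 21.5
SS_res = Σ(y-ŷ)² = 23
SS_tot = Σ(y-ȳ)² = 181.5
R² = 1 - SS_res/SS_tot = 1 - 0.1267 = 0.8733

0.8733


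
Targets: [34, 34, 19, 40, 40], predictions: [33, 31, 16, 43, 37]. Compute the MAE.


Absolute errors: |34-33|=1, |34-31|=3, |19-16|=3, |40-43|=3, |40-37|=3
Sum = 13
MAE = 13/5 = 13/5

13/5


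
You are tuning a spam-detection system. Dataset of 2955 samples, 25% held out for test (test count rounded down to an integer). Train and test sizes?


Test = ⌊2955·25/100⌋ = 738
Train = 2955 - 738 = 2217

Train: 2217, Test: 738


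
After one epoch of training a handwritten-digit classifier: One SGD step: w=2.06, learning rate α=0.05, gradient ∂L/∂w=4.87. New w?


w_new = w - α·∇
= 2.06 - 0.05·4.87
= 2.06 - 0.2435
= 1.8165

1.8165


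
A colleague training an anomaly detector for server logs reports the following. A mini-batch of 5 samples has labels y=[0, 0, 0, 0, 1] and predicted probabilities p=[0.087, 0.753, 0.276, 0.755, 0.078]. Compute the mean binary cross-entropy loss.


L[0] = -ln(1-0.087) = -ln(0.913) = 0.091
L[1] = -ln(1-0.753) = -ln(0.247) = 1.3984
L[2] = -ln(1-0.276) = -ln(0.724) = 0.323
L[3] = -ln(1-0.755) = -ln(0.245) = 1.4065
L[4] = -ln(0.078) = 2.551
mean = (0.091 + 1.3984 + 0.323 + 1.4065 + 2.551)/5 = 1.154

1.154


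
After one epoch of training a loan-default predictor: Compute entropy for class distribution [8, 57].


Probabilities: [8/65, 57/65] ≈ [0.1231, 0.8769]
H = -((8/65)·log₂(8/65) + (57/65)·log₂(57/65))
  = 0.5381 bits

0.5381 bits


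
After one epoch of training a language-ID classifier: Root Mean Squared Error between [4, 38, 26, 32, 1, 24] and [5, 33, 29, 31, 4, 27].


MSE = 54/6 = 9
RMSE = √(54/6) = 3.0

3.0


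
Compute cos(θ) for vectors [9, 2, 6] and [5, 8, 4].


A·B = 9·5 + 2·8 + 6·4 = 85
‖A‖ = √121 = 11, ‖B‖ = √105 = 10.247
cos = 85/(√121·√105) = 85/√12705 = 0.7541

0.7541


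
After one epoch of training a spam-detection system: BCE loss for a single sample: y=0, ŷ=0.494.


BCE = -[y·ln(p) + (1-y)·ln(1-p)]
= -0 - 1·ln(1-0.494)
= -ln(0.506) = 0.6812

0.6812


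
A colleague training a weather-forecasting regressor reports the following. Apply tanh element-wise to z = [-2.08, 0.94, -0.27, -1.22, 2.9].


tanh(-2.08) = -0.9693
tanh(0.94) = 0.7352
tanh(-0.27) = -0.2636
tanh(-1.22) = -0.8397
tanh(2.9) = 0.994
result = [-0.9693, 0.7352, -0.2636, -0.8397, 0.994]

[-0.9693, 0.7352, -0.2636, -0.8397, 0.994]


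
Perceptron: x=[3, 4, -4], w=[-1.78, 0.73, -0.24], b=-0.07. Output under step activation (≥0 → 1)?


z = (3)·(-1.78) + (4)·(0.73) + (-4)·(-0.24) - 0.07
  = -1.53
step(z) = 0 (z<0)

0


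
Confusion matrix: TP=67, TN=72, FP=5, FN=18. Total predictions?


Total = TP + TN + FP + FN
= 67 + 72 + 5 + 18
= 162
(Predicted positive: 72, predicted negative: 90)

162


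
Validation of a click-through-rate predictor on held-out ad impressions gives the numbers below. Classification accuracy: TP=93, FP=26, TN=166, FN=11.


Accuracy = (TP+TN)/(TP+TN+FP+FN)
= (93+166)/(296)
= 259/296 = 87.5%

87.5%


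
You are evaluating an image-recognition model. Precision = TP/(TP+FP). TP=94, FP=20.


Precision = TP/(TP+FP)
= 94/(94+20)
= 94/114 = 82.46%

82.46%


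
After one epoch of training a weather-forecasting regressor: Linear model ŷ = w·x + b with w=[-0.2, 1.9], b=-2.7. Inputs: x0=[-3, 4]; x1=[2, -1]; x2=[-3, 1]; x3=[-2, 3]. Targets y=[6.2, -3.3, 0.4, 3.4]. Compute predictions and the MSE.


ŷ0 = (-0.2)·(-3) + (1.9)·(4) - 2.7 = 5.5
ŷ1 = (-0.2)·(2) + (1.9)·(-1) - 2.7 = -5.0
ŷ2 = (-0.2)·(-3) + (1.9)·(1) - 2.7 = -0.2
ŷ3 = (-0.2)·(-2) + (1.9)·(3) - 2.7 = 3.4
errors² = [0.49, 2.89, 0.36, 0.0]
MSE = 3.7400/4 = 0.935

0.935


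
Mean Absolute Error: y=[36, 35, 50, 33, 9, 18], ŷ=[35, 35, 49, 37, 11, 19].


Absolute errors: |36-35|=1, |35-35|=0, |50-49|=1, |33-37|=4, |9-11|=2, |18-19|=1
Sum = 9
MAE = 9/6 = 3/2

3/2


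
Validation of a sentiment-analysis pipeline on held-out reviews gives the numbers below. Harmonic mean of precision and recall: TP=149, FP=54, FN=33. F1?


Precision = 149/203 = 0.734
Recall = 149/182 = 0.8187
F1 = 2·P·R/(P+R) = 2·TP/(2·TP+FP+FN) = 298/(298+54+33) = 298/385 = 0.774

0.774


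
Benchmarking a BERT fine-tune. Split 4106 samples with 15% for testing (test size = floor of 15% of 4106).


Test = ⌊4106·15/100⌋ = 615
Train = 4106 - 615 = 3491

Train: 3491, Test: 615


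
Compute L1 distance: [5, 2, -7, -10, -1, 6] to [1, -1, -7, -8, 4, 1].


d = |5-1| + |2+ 1| + |-7+ 7| + |-10+ 8| + |-1-4| + |6-1|
  = 4 + 3 + 0 + 2 + 5 + 5
  = 19

19


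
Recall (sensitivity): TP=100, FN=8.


Recall = TP/(TP+FN)
= 100/(100+8)
= 100/108 = 92.59%

92.59%


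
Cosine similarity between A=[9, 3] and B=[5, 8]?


A·B = 9·5 + 3·8 = 69
‖A‖ = √90 = 9.4868, ‖B‖ = √89 = 9.434
cos = 69/(√90·√89) = 69/√8010 = 0.771

0.771


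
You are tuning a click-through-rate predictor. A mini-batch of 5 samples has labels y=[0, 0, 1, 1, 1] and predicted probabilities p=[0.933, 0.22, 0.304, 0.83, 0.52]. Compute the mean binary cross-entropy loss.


L[0] = -ln(1-0.933) = -ln(0.067) = 2.7031
L[1] = -ln(1-0.22) = -ln(0.78) = 0.2485
L[2] = -ln(0.304) = 1.1907
L[3] = -ln(0.83) = 0.1863
L[4] = -ln(0.52) = 0.6539
mean = (2.7031 + 0.2485 + 1.1907 + 0.1863 + 0.6539)/5 = 0.9965

0.9965


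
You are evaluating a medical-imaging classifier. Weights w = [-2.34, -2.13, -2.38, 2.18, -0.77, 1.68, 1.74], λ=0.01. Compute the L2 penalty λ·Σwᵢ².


‖w‖₂² = (-2.34)² + (-2.13)² + (-2.38)² + (2.18)² + (-0.77)² + (1.68)² + (1.74)²
     = 5.4756 + 4.5369 + 5.6644 + 4.7524 + 0.5929 + 2.8224 + 3.0276
     = 26.8722
λ·‖w‖₂² = 0.01·26.8722 = 0.268722

0.268722


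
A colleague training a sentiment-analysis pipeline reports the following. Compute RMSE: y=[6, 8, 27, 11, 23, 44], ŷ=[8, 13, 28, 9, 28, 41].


MSE = 68/6 = 11.3333
RMSE = √(68/6) = 3.3665

3.3665


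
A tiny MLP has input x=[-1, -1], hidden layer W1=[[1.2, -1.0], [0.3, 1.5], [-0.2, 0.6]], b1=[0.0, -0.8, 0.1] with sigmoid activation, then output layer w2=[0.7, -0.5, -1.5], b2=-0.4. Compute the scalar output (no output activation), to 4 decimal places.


z1[0] = (1.2)·(-1) + (-1.0)·(-1) + 0.0 = -0.2
z1[1] = (0.3)·(-1) + (1.5)·(-1) - 0.8 = -2.6
z1[2] = (-0.2)·(-1) + (0.6)·(-1) + 0.1 = -0.3
h = sigmoid(z1) = [0.4502, 0.0691, 0.4256]
output = (0.7)·(0.4502) + (-0.5)·(0.0691) + (-1.5)·(0.4256) - 0.4 = -0.7578

-0.7578


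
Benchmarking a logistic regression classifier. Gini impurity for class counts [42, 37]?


Probabilities: [42/79, 37/79] ≈ [0.5316, 0.4684]
Σpᵢ² = (1764 + 1369)/79² = 3133/6241
Gini = 1 - Σpᵢ² = 1 - 3133/6241 = 0.498

0.498


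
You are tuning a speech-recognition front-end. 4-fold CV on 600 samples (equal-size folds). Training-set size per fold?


Fold size = 600/4 = 150
Training per fold = 600 - 150 = 450

450


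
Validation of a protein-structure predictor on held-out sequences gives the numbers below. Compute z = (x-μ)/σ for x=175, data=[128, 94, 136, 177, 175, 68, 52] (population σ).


μ = 118.5714, σ = 45.6441
z = (175 - 118.5714)/45.6441 = 1.2363

1.2363


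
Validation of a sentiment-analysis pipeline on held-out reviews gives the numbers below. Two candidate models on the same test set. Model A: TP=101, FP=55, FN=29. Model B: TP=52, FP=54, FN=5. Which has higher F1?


Model A: P=101/156=0.6474, R=101/130=0.7769, F1=2PR/(P+R)=2TP/(2TP+FP+FN)=202/286=0.7063
Model B: P=52/106=0.4906, R=52/57=0.9123, F1=2PR/(P+R)=2TP/(2TP+FP+FN)=104/163=0.638
0.7063 > 0.638 → Model A

Model A


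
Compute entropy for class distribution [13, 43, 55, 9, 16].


Probabilities: [13/136, 43/136, 55/136, 9/136, 16/136] ≈ [0.0956, 0.3162, 0.4044, 0.0662, 0.1176]
H = -((13/136)·log₂(13/136) + (43/136)·log₂(43/136) + (55/136)·log₂(55/136) + (9/136)·log₂(9/136) + (16/136)·log₂(16/136))
  = 1.9997 bits

1.9997 bits


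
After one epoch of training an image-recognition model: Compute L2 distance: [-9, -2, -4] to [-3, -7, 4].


d = √((-9+ 3)² + (-2+ 7)² + (-4-4)²)
  = √(36 + 25 + 64)
  = √125 = 11.1803

11.1803


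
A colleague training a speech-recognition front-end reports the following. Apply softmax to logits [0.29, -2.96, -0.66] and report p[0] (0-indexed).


Exponentials: e^0.29=1.3364, e^-2.96=0.0518, e^-0.66=0.5169
Sum = 1.9051
Softmax = [0.7015, 0.0272, 0.2713]
p[0] = 1.3364/1.9051 = 0.7015

0.7015


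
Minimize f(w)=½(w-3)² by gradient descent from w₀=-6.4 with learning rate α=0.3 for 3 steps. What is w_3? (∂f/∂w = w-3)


step 1: grad = -6.4-3 = -9.4; w = -6.4 - 0.3·(-9.4) = -3.58
step 2: grad = -3.58-3 = -6.58; w = -3.58 - 0.3·(-6.58) = -1.606
step 3: grad = -1.606-3 = -4.606; w = -1.606 - 0.3·(-4.606) = -0.2242

-0.2242


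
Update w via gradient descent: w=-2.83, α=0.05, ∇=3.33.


w_new = w - α·∇
= -2.83 - 0.05·3.33
= -2.83 - 0.1665
= -2.9965

-2.9965


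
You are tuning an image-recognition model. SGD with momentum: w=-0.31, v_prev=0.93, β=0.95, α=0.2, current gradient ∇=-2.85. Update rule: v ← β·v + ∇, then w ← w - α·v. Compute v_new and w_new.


v_new = 0.95·0.93 - 2.85 = 0.8835 - 2.85 = -1.9665
w_new = -0.31 - 0.2·-1.9665 = -0.31 + 0.3933 = 0.0833

v_new=-1.9665, w_new=0.0833


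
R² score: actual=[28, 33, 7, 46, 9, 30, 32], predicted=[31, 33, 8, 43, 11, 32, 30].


ȳ = 26.4286
SS_res = Σ(y-ŷ)² = 31
SS_tot = Σ(y-ȳ)² = 1153.71
R² = 1 - SS_res/SS_tot = 1 - 0.0269 = 0.9731

0.9731


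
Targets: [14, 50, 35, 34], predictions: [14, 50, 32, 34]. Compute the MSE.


Squared errors: (14-14)²=0, (50-50)²=0, (35-32)²=9, (34-34)²=0
Sum = 9
MSE = 9/4 = 9/4

9/4


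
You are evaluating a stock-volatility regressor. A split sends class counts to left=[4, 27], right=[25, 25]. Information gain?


Parent = [29, 52], H_parent = 0.941
H_left = 0.5548 (n=31), H_right = 1 (n=50)
H_children = (31/81)·0.5548 + (50/81)·1 = 0.8296
IG = 0.941 - 0.8296 = 0.1114

0.1114


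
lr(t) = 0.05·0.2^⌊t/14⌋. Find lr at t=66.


n_drops = ⌊66/14⌋ = 4
lr = 0.05·0.2^4 = 0.05·0.0016 = 0.00008

0.00008


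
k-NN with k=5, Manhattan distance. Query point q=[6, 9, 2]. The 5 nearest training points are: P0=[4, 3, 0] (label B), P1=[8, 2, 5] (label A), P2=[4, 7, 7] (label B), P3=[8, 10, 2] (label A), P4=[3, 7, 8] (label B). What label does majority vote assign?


d(q,P0) = 10  (label B)
d(q,P1) = 12  (label A)
d(q,P2) = 9  (label B)
d(q,P3) = 3  (label A)
d(q,P4) = 11  (label B)
Votes: A=2, B=3
Majority → B

B


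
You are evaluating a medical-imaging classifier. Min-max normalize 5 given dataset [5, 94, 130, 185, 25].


min=5, max=185
(5-5)/(185-5) = 0/180 = 0.0

0.0


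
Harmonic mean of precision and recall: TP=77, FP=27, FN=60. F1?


Precision = 77/104 = 0.7404
Recall = 77/137 = 0.562
F1 = 2·P·R/(P+R) = 2·TP/(2·TP+FP+FN) = 154/(154+27+60) = 154/241 = 0.639

0.639


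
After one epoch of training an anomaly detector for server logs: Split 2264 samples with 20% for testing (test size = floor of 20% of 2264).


Test = ⌊2264·20/100⌋ = 452
Train = 2264 - 452 = 1812

Train: 1812, Test: 452


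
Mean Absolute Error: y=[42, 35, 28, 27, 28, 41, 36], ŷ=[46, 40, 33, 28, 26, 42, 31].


Absolute errors: |42-46|=4, |35-40|=5, |28-33|=5, |27-28|=1, |28-26|=2, |41-42|=1, |36-31|=5
Sum = 23
MAE = 23/7 = 23/7

23/7


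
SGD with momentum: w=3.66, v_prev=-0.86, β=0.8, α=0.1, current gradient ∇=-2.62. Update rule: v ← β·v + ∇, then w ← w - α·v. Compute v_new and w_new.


v_new = 0.8·-0.86 - 2.62 = -0.688 - 2.62 = -3.308
w_new = 3.66 - 0.1·-3.308 = 3.66 + 0.3308 = 3.9908

v_new=-3.308, w_new=3.9908


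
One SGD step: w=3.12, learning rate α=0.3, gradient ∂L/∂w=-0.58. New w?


w_new = w - α·∇
= 3.12 - 0.3·-0.58
= 3.12 + 0.174
= 3.294

3.294


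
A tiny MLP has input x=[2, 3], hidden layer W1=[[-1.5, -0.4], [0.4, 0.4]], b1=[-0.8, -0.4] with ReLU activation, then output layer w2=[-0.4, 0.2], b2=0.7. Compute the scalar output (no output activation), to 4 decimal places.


z1[0] = (-1.5)·(2) + (-0.4)·(3) - 0.8 = -5.0
z1[1] = (0.4)·(2) + (0.4)·(3) - 0.4 = 1.6
h = ReLU(z1) = [0.0, 1.6]
output = (-0.4)·(0.0) + (0.2)·(1.6) + 0.7 = 1.02

1.02


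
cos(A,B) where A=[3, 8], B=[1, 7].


A·B = 3·1 + 8·7 = 59
‖A‖ = √73 = 8.544, ‖B‖ = √50 = 7.0711
cos = 59/(√73·√50) = 59/√3650 = 0.9766

0.9766


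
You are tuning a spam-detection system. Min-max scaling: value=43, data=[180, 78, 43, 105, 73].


min=43, max=180
(43-43)/(180-43) = 0/137 = 0.0

0.0


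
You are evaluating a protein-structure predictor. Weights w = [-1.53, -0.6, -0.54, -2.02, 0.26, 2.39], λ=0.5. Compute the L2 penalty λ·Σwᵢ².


‖w‖₂² = (-1.53)² + (-0.6)² + (-0.54)² + (-2.02)² + (0.26)² + (2.39)²
     = 2.3409 + 0.36 + 0.2916 + 4.0804 + 0.0676 + 5.7121
     = 12.8526
λ·‖w‖₂² = 0.5·12.8526 = 6.4263

6.4263


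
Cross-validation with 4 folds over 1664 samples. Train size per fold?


Fold size = 1664/4 = 416
Training per fold = 1664 - 416 = 1248

1248


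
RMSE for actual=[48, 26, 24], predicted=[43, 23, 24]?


MSE = 34/3 = 11.3333
RMSE = √(34/3) = 3.3665

3.3665


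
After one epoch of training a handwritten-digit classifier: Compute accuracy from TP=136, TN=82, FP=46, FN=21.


Accuracy = (TP+TN)/(TP+TN+FP+FN)
= (136+82)/(285)
= 218/285 = 76.49%

76.49%


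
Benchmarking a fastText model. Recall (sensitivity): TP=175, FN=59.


Recall = TP/(TP+FN)
= 175/(175+59)
= 175/234 = 74.79%

74.79%


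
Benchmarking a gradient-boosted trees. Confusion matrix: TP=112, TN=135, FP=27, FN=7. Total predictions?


Total = TP + TN + FP + FN
= 112 + 135 + 27 + 7
= 281
(Predicted positive: 139, predicted negative: 142)

281


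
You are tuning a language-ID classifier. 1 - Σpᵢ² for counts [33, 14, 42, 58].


Probabilities: [33/147, 14/147, 42/147, 58/147] ≈ [0.2245, 0.0952, 0.2857, 0.3946]
Σpᵢ² = (1089 + 196 + 1764 + 3364)/147² = 6413/21609
Gini = 1 - Σpᵢ² = 1 - 6413/21609 = 0.7032

0.7032


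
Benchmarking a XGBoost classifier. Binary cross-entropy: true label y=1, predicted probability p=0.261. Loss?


BCE = -[y·ln(p) + (1-y)·ln(1-p)]
= -1·ln(0.261) - 0
= -ln(0.261) = 1.3432

1.3432


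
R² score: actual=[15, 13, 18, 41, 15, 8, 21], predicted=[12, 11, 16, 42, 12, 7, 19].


ȳ = 18.7143
SS_res = Σ(y-ŷ)² = 32
SS_tot = Σ(y-ȳ)² = 677.43
R² = 1 - SS_res/SS_tot = 1 - 0.0472 = 0.9528

0.9528


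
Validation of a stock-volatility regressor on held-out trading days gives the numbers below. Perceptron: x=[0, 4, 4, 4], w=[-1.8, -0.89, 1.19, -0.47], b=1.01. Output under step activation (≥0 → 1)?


z = (0)·(-1.8) + (4)·(-0.89) + (4)·(1.19) + (4)·(-0.47) + 1.01
  = 0.33
step(z) = 1 (z≥0)

1


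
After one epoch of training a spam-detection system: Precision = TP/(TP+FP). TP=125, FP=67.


Precision = TP/(TP+FP)
= 125/(125+67)
= 125/192 = 65.1%

65.1%


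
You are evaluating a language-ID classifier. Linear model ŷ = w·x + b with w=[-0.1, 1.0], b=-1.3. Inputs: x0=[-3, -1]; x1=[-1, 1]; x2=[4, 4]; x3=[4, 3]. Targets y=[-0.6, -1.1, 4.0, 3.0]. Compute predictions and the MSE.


ŷ0 = (-0.1)·(-3) + (1.0)·(-1) - 1.3 = -2.0
ŷ1 = (-0.1)·(-1) + (1.0)·(1) - 1.3 = -0.2
ŷ2 = (-0.1)·(4) + (1.0)·(4) - 1.3 = 2.3
ŷ3 = (-0.1)·(4) + (1.0)·(3) - 1.3 = 1.3
errors² = [1.96, 0.81, 2.89, 2.89]
MSE = 8.5500/4 = 2.1375

2.1375


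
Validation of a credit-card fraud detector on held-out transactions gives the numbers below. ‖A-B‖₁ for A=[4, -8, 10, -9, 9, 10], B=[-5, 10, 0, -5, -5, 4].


d = |4+ 5| + |-8-10| + |10-0| + |-9+ 5| + |9+ 5| + |10-4|
  = 9 + 18 + 10 + 4 + 14 + 6
  = 61

61


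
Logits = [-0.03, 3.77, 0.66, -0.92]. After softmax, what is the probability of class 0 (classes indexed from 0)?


Exponentials: e^-0.03=0.9704, e^3.77=43.3801, e^0.66=1.9348, e^-0.92=0.3985
Sum = 46.6838
Softmax = [0.0208, 0.9292, 0.0414, 0.0085]
p[0] = 0.9704/46.6838 = 0.0208

0.0208


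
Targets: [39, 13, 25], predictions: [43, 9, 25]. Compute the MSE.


Squared errors: (39-43)²=16, (13-9)²=16, (25-25)²=0
Sum = 32
MSE = 32/3 = 32/3

32/3


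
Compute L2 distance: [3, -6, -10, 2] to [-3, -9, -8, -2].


d = √((3+ 3)² + (-6+ 9)² + (-10+ 8)² + (2+ 2)²)
  = √(36 + 9 + 4 + 16)
  = √65 = 8.0623

8.0623


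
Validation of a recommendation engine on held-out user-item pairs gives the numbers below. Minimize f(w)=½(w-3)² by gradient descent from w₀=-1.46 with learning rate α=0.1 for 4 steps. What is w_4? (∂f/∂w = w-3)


step 1: grad = -1.46-3 = -4.46; w = -1.46 - 0.1·(-4.46) = -1.014
step 2: grad = -1.014-3 = -4.014; w = -1.014 - 0.1·(-4.014) = -0.6126
step 3: grad = -0.6126-3 = -3.6126; w = -0.6126 - 0.1·(-3.6126) = -0.25134
step 4: grad = -0.25134-3 = -3.25134; w = -0.25134 - 0.1·(-3.25134) = 0.073794

0.073794


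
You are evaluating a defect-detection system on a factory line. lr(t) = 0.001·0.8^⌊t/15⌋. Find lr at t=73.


n_drops = ⌊73/15⌋ = 4
lr = 0.001·0.8^4 = 0.001·0.4096 = 0.0004096

0.0004096


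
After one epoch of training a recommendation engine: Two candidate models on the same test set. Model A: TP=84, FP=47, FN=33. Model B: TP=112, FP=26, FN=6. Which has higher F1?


Model A: P=84/131=0.6412, R=84/117=0.7179, F1=2PR/(P+R)=2TP/(2TP+FP+FN)=168/248=0.6774
Model B: P=112/138=0.8116, R=112/118=0.9492, F1=2PR/(P+R)=2TP/(2TP+FP+FN)=224/256=0.875
0.6774 < 0.875 → Model B

Model B


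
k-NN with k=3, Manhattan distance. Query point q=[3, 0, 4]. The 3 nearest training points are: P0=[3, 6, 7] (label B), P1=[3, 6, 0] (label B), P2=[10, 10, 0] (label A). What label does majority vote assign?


d(q,P0) = 9  (label B)
d(q,P1) = 10  (label B)
d(q,P2) = 21  (label A)
Votes: A=1, B=2
Majority → B

B


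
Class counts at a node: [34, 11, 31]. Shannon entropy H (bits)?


Probabilities: [34/76, 11/76, 31/76] ≈ [0.4474, 0.1447, 0.4079]
H = -((34/76)·log₂(34/76) + (11/76)·log₂(11/76) + (31/76)·log₂(31/76))
  = 1.4505 bits

1.4505 bits


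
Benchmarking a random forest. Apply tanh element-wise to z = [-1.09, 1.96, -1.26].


tanh(-1.09) = -0.7969
tanh(1.96) = 0.9611
tanh(-1.26) = -0.8511
result = [-0.7969, 0.9611, -0.8511]

[-0.7969, 0.9611, -0.8511]


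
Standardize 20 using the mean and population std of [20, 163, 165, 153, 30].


μ = 106.2, σ = 66.4993
z = (20 - 106.2)/66.4993 = -1.2963

-1.2963


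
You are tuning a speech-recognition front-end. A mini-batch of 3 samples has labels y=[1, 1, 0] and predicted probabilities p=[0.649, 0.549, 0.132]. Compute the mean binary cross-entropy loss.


L[0] = -ln(0.649) = 0.4323
L[1] = -ln(0.549) = 0.5997
L[2] = -ln(1-0.132) = -ln(0.868) = 0.1416
mean = (0.4323 + 0.5997 + 0.1416)/3 = 0.3912

0.3912


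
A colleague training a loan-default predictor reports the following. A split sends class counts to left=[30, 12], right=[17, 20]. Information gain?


Parent = [47, 32], H_parent = 0.9738
H_left = 0.8631 (n=42), H_right = 0.9953 (n=37)
H_children = (42/79)·0.8631 + (37/79)·0.9953 = 0.925
IG = 0.9738 - 0.925 = 0.0488

0.0488


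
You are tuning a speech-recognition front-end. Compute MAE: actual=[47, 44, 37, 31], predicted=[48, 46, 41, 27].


Absolute errors: |47-48|=1, |44-46|=2, |37-41|=4, |31-27|=4
Sum = 11
MAE = 11/4 = 11/4

11/4


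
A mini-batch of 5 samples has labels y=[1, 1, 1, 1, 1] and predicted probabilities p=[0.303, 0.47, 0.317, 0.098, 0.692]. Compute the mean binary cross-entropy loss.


L[0] = -ln(0.303) = 1.194
L[1] = -ln(0.47) = 0.755
L[2] = -ln(0.317) = 1.1489
L[3] = -ln(0.098) = 2.3228
L[4] = -ln(0.692) = 0.3682
mean = (1.194 + 0.755 + 1.1489 + 2.3228 + 0.3682)/5 = 1.1578

1.1578


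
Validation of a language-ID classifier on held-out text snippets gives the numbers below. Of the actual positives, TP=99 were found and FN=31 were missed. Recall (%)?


Recall = TP/(TP+FN)
= 99/(99+31)
= 99/130 = 76.15%

76.15%


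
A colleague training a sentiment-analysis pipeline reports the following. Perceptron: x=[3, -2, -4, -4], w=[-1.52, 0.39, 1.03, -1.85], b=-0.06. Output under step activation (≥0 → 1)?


z = (3)·(-1.52) + (-2)·(0.39) + (-4)·(1.03) + (-4)·(-1.85) - 0.06
  = -2.12
step(z) = 0 (z<0)

0


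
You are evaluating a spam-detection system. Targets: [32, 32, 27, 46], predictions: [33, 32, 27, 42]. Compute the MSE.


Squared errors: (32-33)²=1, (32-32)²=0, (27-27)²=0, (46-42)²=16
Sum = 17
MSE = 17/4 = 17/4

17/4


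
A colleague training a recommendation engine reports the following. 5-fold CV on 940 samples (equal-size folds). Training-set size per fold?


Fold size = 940/5 = 188
Training per fold = 940 - 188 = 752

752


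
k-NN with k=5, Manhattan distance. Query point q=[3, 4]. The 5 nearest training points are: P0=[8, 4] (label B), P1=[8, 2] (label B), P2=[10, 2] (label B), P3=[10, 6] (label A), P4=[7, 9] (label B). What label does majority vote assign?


d(q,P0) = 5  (label B)
d(q,P1) = 7  (label B)
d(q,P2) = 9  (label B)
d(q,P3) = 9  (label A)
d(q,P4) = 9  (label B)
Votes: A=1, B=4
Majority → B

B


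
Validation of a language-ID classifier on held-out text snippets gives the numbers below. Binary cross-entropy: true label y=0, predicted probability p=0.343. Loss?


BCE = -[y·ln(p) + (1-y)·ln(1-p)]
= -0 - 1·ln(1-0.343)
= -ln(0.657) = 0.4201

0.4201


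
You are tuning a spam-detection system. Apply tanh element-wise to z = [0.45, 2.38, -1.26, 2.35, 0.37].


tanh(0.45) = 0.4219
tanh(2.38) = 0.983
tanh(-1.26) = -0.8511
tanh(2.35) = 0.982
tanh(0.37) = 0.354
result = [0.4219, 0.983, -0.8511, 0.982, 0.354]

[0.4219, 0.983, -0.8511, 0.982, 0.354]


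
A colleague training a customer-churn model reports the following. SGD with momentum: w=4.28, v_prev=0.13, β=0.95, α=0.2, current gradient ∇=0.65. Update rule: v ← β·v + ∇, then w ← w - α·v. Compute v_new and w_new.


v_new = 0.95·0.13 + 0.65 = 0.1235 + 0.65 = 0.7735
w_new = 4.28 - 0.2·0.7735 = 4.28 - 0.1547 = 4.1253

v_new=0.7735, w_new=4.1253


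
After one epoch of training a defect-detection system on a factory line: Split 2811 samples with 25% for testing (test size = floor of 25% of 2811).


Test = ⌊2811·25/100⌋ = 702
Train = 2811 - 702 = 2109

Train: 2109, Test: 702


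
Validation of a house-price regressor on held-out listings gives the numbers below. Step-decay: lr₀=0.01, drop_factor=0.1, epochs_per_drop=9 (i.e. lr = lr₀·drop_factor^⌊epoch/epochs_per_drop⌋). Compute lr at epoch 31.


n_drops = ⌊31/9⌋ = 3
lr = 0.01·0.1^3 = 0.01·0.001 = 0.00001

0.00001


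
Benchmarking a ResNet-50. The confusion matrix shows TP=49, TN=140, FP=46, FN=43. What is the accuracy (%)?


Accuracy = (TP+TN)/(TP+TN+FP+FN)
= (49+140)/(278)
= 189/278 = 67.99%

67.99%


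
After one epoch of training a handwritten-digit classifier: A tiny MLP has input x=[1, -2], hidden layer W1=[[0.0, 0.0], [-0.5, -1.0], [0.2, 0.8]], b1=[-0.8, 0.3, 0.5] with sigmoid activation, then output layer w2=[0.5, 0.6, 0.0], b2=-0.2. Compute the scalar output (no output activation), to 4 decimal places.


z1[0] = (0.0)·(1) + (0.0)·(-2) - 0.8 = -0.8
z1[1] = (-0.5)·(1) + (-1.0)·(-2) + 0.3 = 1.8
z1[2] = (0.2)·(1) + (0.8)·(-2) + 0.5 = -0.9
h = sigmoid(z1) = [0.31, 0.8581, 0.2891]
output = (0.5)·(0.31) + (0.6)·(0.8581) + (0.0)·(0.2891) - 0.2 = 0.4699

0.4699


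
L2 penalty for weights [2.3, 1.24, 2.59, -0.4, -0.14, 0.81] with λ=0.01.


‖w‖₂² = (2.3)² + (1.24)² + (2.59)² + (-0.4)² + (-0.14)² + (0.81)²
     = 5.29 + 1.5376 + 6.7081 + 0.16 + 0.0196 + 0.6561
     = 14.3714
λ·‖w‖₂² = 0.01·14.3714 = 0.143714

0.143714


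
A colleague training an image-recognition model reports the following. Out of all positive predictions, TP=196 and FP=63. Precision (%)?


Precision = TP/(TP+FP)
= 196/(196+63)
= 196/259 = 75.68%

75.68%


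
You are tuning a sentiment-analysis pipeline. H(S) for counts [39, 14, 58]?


Probabilities: [39/111, 14/111, 58/111] ≈ [0.3514, 0.1261, 0.5225]
H = -((39/111)·log₂(39/111) + (14/111)·log₂(14/111) + (58/111)·log₂(58/111))
  = 1.3962 bits

1.3962 bits


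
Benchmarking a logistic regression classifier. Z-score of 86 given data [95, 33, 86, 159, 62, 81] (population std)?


μ = 86, σ = 38.3406
z = (86 - 86)/38.3406 = 0.0

0.0


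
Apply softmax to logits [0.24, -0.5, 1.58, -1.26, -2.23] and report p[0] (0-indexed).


Exponentials: e^0.24=1.2712, e^-0.5=0.6065, e^1.58=4.855, e^-1.26=0.2837, e^-2.23=0.1075
Sum = 7.1239
Softmax = [0.1784, 0.0851, 0.6815, 0.0398, 0.0151]
p[0] = 1.2712/7.1239 = 0.1784

0.1784


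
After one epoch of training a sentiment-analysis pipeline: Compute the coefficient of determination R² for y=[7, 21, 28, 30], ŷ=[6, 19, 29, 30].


ȳ = 21.5
SS_res = Σ(y-ŷ)² = 6
SS_tot = Σ(y-ȳ)² = 325
R² = 1 - SS_res/SS_tot = 1 - 0.0185 = 0.9815

0.9815


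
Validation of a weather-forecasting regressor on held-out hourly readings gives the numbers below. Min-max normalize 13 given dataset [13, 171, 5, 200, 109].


min=5, max=200
(13-5)/(200-5) = 8/195 = 0.041

0.041


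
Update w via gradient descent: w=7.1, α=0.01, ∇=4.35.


w_new = w - α·∇
= 7.1 - 0.01·4.35
= 7.1 - 0.0435
= 7.0565

7.0565


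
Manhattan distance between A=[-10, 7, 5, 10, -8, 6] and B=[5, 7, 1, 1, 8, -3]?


d = |-10-5| + |7-7| + |5-1| + |10-1| + |-8-8| + |6+ 3|
  = 15 + 0 + 4 + 9 + 16 + 9
  = 53

53


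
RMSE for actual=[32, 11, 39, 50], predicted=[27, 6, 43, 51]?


MSE = 67/4 = 16.75
RMSE = √(67/4) = 4.0927

4.0927


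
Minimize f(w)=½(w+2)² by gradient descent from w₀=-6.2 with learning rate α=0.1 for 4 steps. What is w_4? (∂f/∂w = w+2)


step 1: grad = -6.2+2 = -4.2; w = -6.2 - 0.1·(-4.2) = -5.78
step 2: grad = -5.78+2 = -3.78; w = -5.78 - 0.1·(-3.78) = -5.402
step 3: grad = -5.402+2 = -3.402; w = -5.402 - 0.1·(-3.402) = -5.0618
step 4: grad = -5.0618+2 = -3.0618; w = -5.0618 - 0.1·(-3.0618) = -4.75562

-4.75562


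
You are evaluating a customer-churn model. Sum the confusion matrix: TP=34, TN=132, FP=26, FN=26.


Total = TP + TN + FP + FN
= 34 + 132 + 26 + 26
= 218
(Predicted positive: 60, predicted negative: 158)

218


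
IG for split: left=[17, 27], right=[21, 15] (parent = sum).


Parent = [38, 42], H_parent = 0.9982
H_left = 0.9624 (n=44), H_right = 0.9799 (n=36)
H_children = (44/80)·0.9624 + (36/80)·0.9799 = 0.9703
IG = 0.9982 - 0.9703 = 0.0279

0.0279


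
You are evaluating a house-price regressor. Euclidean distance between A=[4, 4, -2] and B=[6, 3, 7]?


d = √((4-6)² + (4-3)² + (-2-7)²)
  = √(4 + 1 + 81)
  = √86 = 9.2736

9.2736


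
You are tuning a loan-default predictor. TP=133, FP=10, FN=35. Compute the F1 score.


Precision = 133/143 = 0.9301
Recall = 133/168 = 0.7917
F1 = 2·P·R/(P+R) = 2·TP/(2·TP+FP+FN) = 266/(266+10+35) = 266/311 = 0.8553

0.8553


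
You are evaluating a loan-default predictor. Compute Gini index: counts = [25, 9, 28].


Probabilities: [25/62, 9/62, 28/62] ≈ [0.4032, 0.1452, 0.4516]
Σpᵢ² = (625 + 81 + 784)/62² = 1490/3844
Gini = 1 - Σpᵢ² = 1 - 1490/3844 = 0.6124

0.6124


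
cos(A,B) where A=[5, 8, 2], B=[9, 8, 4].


A·B = 5·9 + 8·8 + 2·4 = 117
‖A‖ = √93 = 9.6437, ‖B‖ = √161 = 12.6886
cos = 117/(√93·√161) = 117/√14973 = 0.9562

0.9562


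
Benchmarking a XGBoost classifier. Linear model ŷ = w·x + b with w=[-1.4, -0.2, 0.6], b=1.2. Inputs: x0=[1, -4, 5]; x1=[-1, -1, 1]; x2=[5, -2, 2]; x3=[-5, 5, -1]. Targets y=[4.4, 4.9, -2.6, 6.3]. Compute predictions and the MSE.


ŷ0 = (-1.4)·(1) + (-0.2)·(-4) + (0.6)·(5) + 1.2 = 3.6
ŷ1 = (-1.4)·(-1) + (-0.2)·(-1) + (0.6)·(1) + 1.2 = 3.4
ŷ2 = (-1.4)·(5) + (-0.2)·(-2) + (0.6)·(2) + 1.2 = -4.2
ŷ3 = (-1.4)·(-5) + (-0.2)·(5) + (0.6)·(-1) + 1.2 = 6.6
errors² = [0.64, 2.25, 2.56, 0.09]
MSE = 5.5400/4 = 1.385

1.385


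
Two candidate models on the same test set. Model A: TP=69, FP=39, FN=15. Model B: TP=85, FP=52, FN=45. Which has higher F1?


Model A: P=69/108=0.6389, R=69/84=0.8214, F1=2PR/(P+R)=2TP/(2TP+FP+FN)=138/192=0.7188
Model B: P=85/137=0.6204, R=85/130=0.6538, F1=2PR/(P+R)=2TP/(2TP+FP+FN)=170/267=0.6367
0.7188 > 0.6367 → Model A

Model A


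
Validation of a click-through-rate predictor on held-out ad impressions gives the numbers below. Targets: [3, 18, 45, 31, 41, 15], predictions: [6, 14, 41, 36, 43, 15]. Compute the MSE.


Squared errors: (3-6)²=9, (18-14)²=16, (45-41)²=16, (31-36)²=25, (41-43)²=4, (15-15)²=0
Sum = 70
MSE = 70/6 = 35/3

35/3


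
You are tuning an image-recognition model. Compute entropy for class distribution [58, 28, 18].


Probabilities: [58/104, 28/104, 18/104] ≈ [0.5577, 0.2692, 0.1731]
H = -((58/104)·log₂(58/104) + (28/104)·log₂(28/104) + (18/104)·log₂(18/104))
  = 1.4175 bits

1.4175 bits


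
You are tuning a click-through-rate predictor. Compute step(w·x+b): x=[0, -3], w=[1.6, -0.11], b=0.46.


z = (0)·(1.6) + (-3)·(-0.11) + 0.46
  = 0.79
step(z) = 1 (z≥0)

1


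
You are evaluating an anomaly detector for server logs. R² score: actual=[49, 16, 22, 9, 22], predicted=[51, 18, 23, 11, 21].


ȳ = 23.6
SS_res = Σ(y-ŷ)² = 14
SS_tot = Σ(y-ȳ)² = 921.2
R² = 1 - SS_res/SS_tot = 1 - 0.0152 = 0.9848

0.9848


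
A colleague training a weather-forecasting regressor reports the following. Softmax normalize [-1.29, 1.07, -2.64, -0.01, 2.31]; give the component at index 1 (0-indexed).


Exponentials: e^-1.29=0.2753, e^1.07=2.9154, e^-2.64=0.0714, e^-0.01=0.99, e^2.31=10.0744
Sum = 14.3265
Softmax = [0.0192, 0.2035, 0.005, 0.0691, 0.7032]
p[1] = 2.9154/14.3265 = 0.2035

0.2035
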